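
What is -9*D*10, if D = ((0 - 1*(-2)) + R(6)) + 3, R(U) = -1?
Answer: -360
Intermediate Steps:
D = 4 (D = ((0 - 1*(-2)) - 1) + 3 = ((0 + 2) - 1) + 3 = (2 - 1) + 3 = 1 + 3 = 4)
-9*D*10 = -9*4*10 = -36*10 = -360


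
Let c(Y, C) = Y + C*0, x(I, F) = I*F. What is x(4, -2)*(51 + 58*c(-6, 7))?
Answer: 2376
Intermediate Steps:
x(I, F) = F*I
c(Y, C) = Y (c(Y, C) = Y + 0 = Y)
x(4, -2)*(51 + 58*c(-6, 7)) = (-2*4)*(51 + 58*(-6)) = -8*(51 - 348) = -8*(-297) = 2376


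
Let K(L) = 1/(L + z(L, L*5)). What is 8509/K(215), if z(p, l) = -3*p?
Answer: -3658870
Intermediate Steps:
K(L) = -1/(2*L) (K(L) = 1/(L - 3*L) = 1/(-2*L) = -1/(2*L))
8509/K(215) = 8509/((-1/2/215)) = 8509/((-1/2*1/215)) = 8509/(-1/430) = 8509*(-430) = -3658870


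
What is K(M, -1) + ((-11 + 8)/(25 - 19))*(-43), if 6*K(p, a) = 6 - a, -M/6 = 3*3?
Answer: 68/3 ≈ 22.667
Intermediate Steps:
M = -54 (M = -18*3 = -6*9 = -54)
K(p, a) = 1 - a/6 (K(p, a) = (6 - a)/6 = 1 - a/6)
K(M, -1) + ((-11 + 8)/(25 - 19))*(-43) = (1 - ⅙*(-1)) + ((-11 + 8)/(25 - 19))*(-43) = (1 + ⅙) - 3/6*(-43) = 7/6 - 3*⅙*(-43) = 7/6 - ½*(-43) = 7/6 + 43/2 = 68/3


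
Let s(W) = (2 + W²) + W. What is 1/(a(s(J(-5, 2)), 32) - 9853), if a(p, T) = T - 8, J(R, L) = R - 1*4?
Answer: -1/9829 ≈ -0.00010174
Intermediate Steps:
J(R, L) = -4 + R (J(R, L) = R - 4 = -4 + R)
s(W) = 2 + W + W²
a(p, T) = -8 + T
1/(a(s(J(-5, 2)), 32) - 9853) = 1/((-8 + 32) - 9853) = 1/(24 - 9853) = 1/(-9829) = -1/9829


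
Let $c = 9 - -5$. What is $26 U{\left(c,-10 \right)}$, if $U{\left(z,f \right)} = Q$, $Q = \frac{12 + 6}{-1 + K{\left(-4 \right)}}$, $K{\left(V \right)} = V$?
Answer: $- \frac{468}{5} \approx -93.6$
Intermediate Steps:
$c = 14$ ($c = 9 + 5 = 14$)
$Q = - \frac{18}{5}$ ($Q = \frac{12 + 6}{-1 - 4} = \frac{18}{-5} = 18 \left(- \frac{1}{5}\right) = - \frac{18}{5} \approx -3.6$)
$U{\left(z,f \right)} = - \frac{18}{5}$
$26 U{\left(c,-10 \right)} = 26 \left(- \frac{18}{5}\right) = - \frac{468}{5}$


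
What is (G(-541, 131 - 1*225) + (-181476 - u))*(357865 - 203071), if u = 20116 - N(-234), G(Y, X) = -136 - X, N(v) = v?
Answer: -31247955192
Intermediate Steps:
u = 20350 (u = 20116 - 1*(-234) = 20116 + 234 = 20350)
(G(-541, 131 - 1*225) + (-181476 - u))*(357865 - 203071) = ((-136 - (131 - 1*225)) + (-181476 - 1*20350))*(357865 - 203071) = ((-136 - (131 - 225)) + (-181476 - 20350))*154794 = ((-136 - 1*(-94)) - 201826)*154794 = ((-136 + 94) - 201826)*154794 = (-42 - 201826)*154794 = -201868*154794 = -31247955192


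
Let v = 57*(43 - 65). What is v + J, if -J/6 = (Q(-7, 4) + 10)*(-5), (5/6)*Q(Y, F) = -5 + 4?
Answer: -990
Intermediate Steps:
Q(Y, F) = -6/5 (Q(Y, F) = 6*(-5 + 4)/5 = (6/5)*(-1) = -6/5)
J = 264 (J = -6*(-6/5 + 10)*(-5) = -264*(-5)/5 = -6*(-44) = 264)
v = -1254 (v = 57*(-22) = -1254)
v + J = -1254 + 264 = -990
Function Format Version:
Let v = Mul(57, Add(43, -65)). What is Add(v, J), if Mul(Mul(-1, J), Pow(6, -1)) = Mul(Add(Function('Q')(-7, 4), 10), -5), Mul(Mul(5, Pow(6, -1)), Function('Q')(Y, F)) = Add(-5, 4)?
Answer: -990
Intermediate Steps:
Function('Q')(Y, F) = Rational(-6, 5) (Function('Q')(Y, F) = Mul(Rational(6, 5), Add(-5, 4)) = Mul(Rational(6, 5), -1) = Rational(-6, 5))
J = 264 (J = Mul(-6, Mul(Add(Rational(-6, 5), 10), -5)) = Mul(-6, Mul(Rational(44, 5), -5)) = Mul(-6, -44) = 264)
v = -1254 (v = Mul(57, -22) = -1254)
Add(v, J) = Add(-1254, 264) = -990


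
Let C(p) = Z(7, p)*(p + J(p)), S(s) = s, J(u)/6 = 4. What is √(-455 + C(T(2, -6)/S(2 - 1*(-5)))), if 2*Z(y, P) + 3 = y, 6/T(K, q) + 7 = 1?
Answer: I*√19957/7 ≈ 20.181*I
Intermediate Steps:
T(K, q) = -1 (T(K, q) = 6/(-7 + 1) = 6/(-6) = 6*(-⅙) = -1)
J(u) = 24 (J(u) = 6*4 = 24)
Z(y, P) = -3/2 + y/2
C(p) = 48 + 2*p (C(p) = (-3/2 + (½)*7)*(p + 24) = (-3/2 + 7/2)*(24 + p) = 2*(24 + p) = 48 + 2*p)
√(-455 + C(T(2, -6)/S(2 - 1*(-5)))) = √(-455 + (48 + 2*(-1/(2 - 1*(-5))))) = √(-455 + (48 + 2*(-1/(2 + 5)))) = √(-455 + (48 + 2*(-1/7))) = √(-455 + (48 + 2*(-1*⅐))) = √(-455 + (48 + 2*(-⅐))) = √(-455 + (48 - 2/7)) = √(-455 + 334/7) = √(-2851/7) = I*√19957/7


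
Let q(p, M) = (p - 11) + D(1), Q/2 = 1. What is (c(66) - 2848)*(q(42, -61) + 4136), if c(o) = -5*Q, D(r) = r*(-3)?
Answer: -11900712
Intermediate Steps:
Q = 2 (Q = 2*1 = 2)
D(r) = -3*r
c(o) = -10 (c(o) = -5*2 = -10)
q(p, M) = -14 + p (q(p, M) = (p - 11) - 3*1 = (-11 + p) - 3 = -14 + p)
(c(66) - 2848)*(q(42, -61) + 4136) = (-10 - 2848)*((-14 + 42) + 4136) = -2858*(28 + 4136) = -2858*4164 = -11900712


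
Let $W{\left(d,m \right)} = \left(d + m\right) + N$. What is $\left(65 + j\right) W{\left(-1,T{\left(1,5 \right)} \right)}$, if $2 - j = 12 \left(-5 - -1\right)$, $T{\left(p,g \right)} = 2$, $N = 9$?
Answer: $1150$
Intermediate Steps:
$j = 50$ ($j = 2 - 12 \left(-5 - -1\right) = 2 - 12 \left(-5 + 1\right) = 2 - 12 \left(-4\right) = 2 - -48 = 2 + 48 = 50$)
$W{\left(d,m \right)} = 9 + d + m$ ($W{\left(d,m \right)} = \left(d + m\right) + 9 = 9 + d + m$)
$\left(65 + j\right) W{\left(-1,T{\left(1,5 \right)} \right)} = \left(65 + 50\right) \left(9 - 1 + 2\right) = 115 \cdot 10 = 1150$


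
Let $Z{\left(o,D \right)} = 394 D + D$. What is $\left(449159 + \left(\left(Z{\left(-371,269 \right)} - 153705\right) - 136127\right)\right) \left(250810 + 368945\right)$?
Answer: $164595772410$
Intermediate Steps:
$Z{\left(o,D \right)} = 395 D$
$\left(449159 + \left(\left(Z{\left(-371,269 \right)} - 153705\right) - 136127\right)\right) \left(250810 + 368945\right) = \left(449159 + \left(\left(395 \cdot 269 - 153705\right) - 136127\right)\right) \left(250810 + 368945\right) = \left(449159 + \left(\left(106255 - 153705\right) - 136127\right)\right) 619755 = \left(449159 - 183577\right) 619755 = 265582 \cdot 619755 = 164595772410$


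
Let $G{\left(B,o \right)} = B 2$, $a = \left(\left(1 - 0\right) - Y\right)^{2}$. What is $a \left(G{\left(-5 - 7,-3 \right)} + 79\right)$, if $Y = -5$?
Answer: $1980$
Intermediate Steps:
$a = 36$ ($a = \left(\left(1 - 0\right) - -5\right)^{2} = \left(\left(1 + 0\right) + 5\right)^{2} = \left(1 + 5\right)^{2} = 6^{2} = 36$)
$G{\left(B,o \right)} = 2 B$
$a \left(G{\left(-5 - 7,-3 \right)} + 79\right) = 36 \left(2 \left(-5 - 7\right) + 79\right) = 36 \left(2 \left(-12\right) + 79\right) = 36 \left(-24 + 79\right) = 36 \cdot 55 = 1980$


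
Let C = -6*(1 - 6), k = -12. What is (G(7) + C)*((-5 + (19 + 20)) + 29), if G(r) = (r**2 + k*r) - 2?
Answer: -441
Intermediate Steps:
C = 30 (C = -6*(-5) = 30)
G(r) = -2 + r**2 - 12*r (G(r) = (r**2 - 12*r) - 2 = -2 + r**2 - 12*r)
(G(7) + C)*((-5 + (19 + 20)) + 29) = ((-2 + 7**2 - 12*7) + 30)*((-5 + (19 + 20)) + 29) = ((-2 + 49 - 84) + 30)*((-5 + 39) + 29) = (-37 + 30)*(34 + 29) = -7*63 = -441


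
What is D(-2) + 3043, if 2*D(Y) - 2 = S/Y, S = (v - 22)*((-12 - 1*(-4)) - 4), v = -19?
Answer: 2921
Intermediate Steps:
S = 492 (S = (-19 - 22)*((-12 - 1*(-4)) - 4) = -41*((-12 + 4) - 4) = -41*(-8 - 4) = -41*(-12) = 492)
D(Y) = 1 + 246/Y (D(Y) = 1 + (492/Y)/2 = 1 + 246/Y)
D(-2) + 3043 = (246 - 2)/(-2) + 3043 = -½*244 + 3043 = -122 + 3043 = 2921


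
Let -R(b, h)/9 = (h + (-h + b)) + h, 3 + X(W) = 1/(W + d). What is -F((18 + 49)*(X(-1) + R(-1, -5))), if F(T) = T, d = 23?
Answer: -75241/22 ≈ -3420.0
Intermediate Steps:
X(W) = -3 + 1/(23 + W) (X(W) = -3 + 1/(W + 23) = -3 + 1/(23 + W))
R(b, h) = -9*b - 9*h (R(b, h) = -9*((h + (-h + b)) + h) = -9*((h + (b - h)) + h) = -9*(b + h) = -9*b - 9*h)
-F((18 + 49)*(X(-1) + R(-1, -5))) = -(18 + 49)*((-68 - 3*(-1))/(23 - 1) + (-9*(-1) - 9*(-5))) = -67*((-68 + 3)/22 + (9 + 45)) = -67*((1/22)*(-65) + 54) = -67*(-65/22 + 54) = -67*1123/22 = -1*75241/22 = -75241/22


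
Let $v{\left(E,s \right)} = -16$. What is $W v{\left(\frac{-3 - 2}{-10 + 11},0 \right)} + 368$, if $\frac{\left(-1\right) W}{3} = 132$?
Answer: $6704$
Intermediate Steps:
$W = -396$ ($W = \left(-3\right) 132 = -396$)
$W v{\left(\frac{-3 - 2}{-10 + 11},0 \right)} + 368 = \left(-396\right) \left(-16\right) + 368 = 6336 + 368 = 6704$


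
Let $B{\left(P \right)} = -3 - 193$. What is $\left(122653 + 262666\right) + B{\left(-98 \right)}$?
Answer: $385123$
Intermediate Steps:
$B{\left(P \right)} = -196$
$\left(122653 + 262666\right) + B{\left(-98 \right)} = \left(122653 + 262666\right) - 196 = 385319 - 196 = 385123$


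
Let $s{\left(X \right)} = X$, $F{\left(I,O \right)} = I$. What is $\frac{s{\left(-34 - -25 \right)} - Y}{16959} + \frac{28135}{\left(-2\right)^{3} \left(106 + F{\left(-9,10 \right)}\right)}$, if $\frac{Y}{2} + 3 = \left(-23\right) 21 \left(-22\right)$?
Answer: $- \frac{164545115}{4386728} \approx -37.51$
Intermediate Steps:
$Y = 21246$ ($Y = -6 + 2 \left(-23\right) 21 \left(-22\right) = -6 + 2 \left(\left(-483\right) \left(-22\right)\right) = -6 + 2 \cdot 10626 = -6 + 21252 = 21246$)
$\frac{s{\left(-34 - -25 \right)} - Y}{16959} + \frac{28135}{\left(-2\right)^{3} \left(106 + F{\left(-9,10 \right)}\right)} = \frac{\left(-34 - -25\right) - 21246}{16959} + \frac{28135}{\left(-2\right)^{3} \left(106 - 9\right)} = \left(\left(-34 + 25\right) - 21246\right) \frac{1}{16959} + \frac{28135}{\left(-8\right) 97} = \left(-9 - 21246\right) \frac{1}{16959} + \frac{28135}{-776} = \left(-21255\right) \frac{1}{16959} + 28135 \left(- \frac{1}{776}\right) = - \frac{7085}{5653} - \frac{28135}{776} = - \frac{164545115}{4386728}$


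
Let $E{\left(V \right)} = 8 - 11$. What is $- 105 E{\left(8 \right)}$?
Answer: $315$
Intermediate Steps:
$E{\left(V \right)} = -3$ ($E{\left(V \right)} = 8 - 11 = -3$)
$- 105 E{\left(8 \right)} = \left(-105\right) \left(-3\right) = 315$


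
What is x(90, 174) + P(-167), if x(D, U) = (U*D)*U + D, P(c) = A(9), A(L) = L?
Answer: 2724939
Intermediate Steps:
P(c) = 9
x(D, U) = D + D*U² (x(D, U) = (D*U)*U + D = D*U² + D = D + D*U²)
x(90, 174) + P(-167) = 90*(1 + 174²) + 9 = 90*(1 + 30276) + 9 = 90*30277 + 9 = 2724930 + 9 = 2724939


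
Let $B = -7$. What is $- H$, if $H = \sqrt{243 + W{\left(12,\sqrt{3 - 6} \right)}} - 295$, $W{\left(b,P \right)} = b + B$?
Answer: $295 - 2 \sqrt{62} \approx 279.25$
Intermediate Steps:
$W{\left(b,P \right)} = -7 + b$ ($W{\left(b,P \right)} = b - 7 = -7 + b$)
$H = -295 + 2 \sqrt{62}$ ($H = \sqrt{243 + \left(-7 + 12\right)} - 295 = \sqrt{243 + 5} - 295 = \sqrt{248} - 295 = 2 \sqrt{62} - 295 = -295 + 2 \sqrt{62} \approx -279.25$)
$- H = - (-295 + 2 \sqrt{62}) = 295 - 2 \sqrt{62}$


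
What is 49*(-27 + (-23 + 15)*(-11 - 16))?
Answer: 9261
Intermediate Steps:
49*(-27 + (-23 + 15)*(-11 - 16)) = 49*(-27 - 8*(-27)) = 49*(-27 + 216) = 49*189 = 9261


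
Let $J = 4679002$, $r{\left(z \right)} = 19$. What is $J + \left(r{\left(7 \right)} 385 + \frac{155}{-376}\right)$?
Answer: $\frac{1762055037}{376} \approx 4.6863 \cdot 10^{6}$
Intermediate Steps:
$J + \left(r{\left(7 \right)} 385 + \frac{155}{-376}\right) = 4679002 + \left(19 \cdot 385 + \frac{155}{-376}\right) = 4679002 + \left(7315 + 155 \left(- \frac{1}{376}\right)\right) = 4679002 + \left(7315 - \frac{155}{376}\right) = 4679002 + \frac{2750285}{376} = \frac{1762055037}{376}$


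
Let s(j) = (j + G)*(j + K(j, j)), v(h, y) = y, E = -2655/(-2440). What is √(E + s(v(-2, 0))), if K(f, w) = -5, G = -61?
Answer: √18223262/244 ≈ 17.495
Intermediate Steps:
E = 531/488 (E = -2655*(-1/2440) = 531/488 ≈ 1.0881)
s(j) = (-61 + j)*(-5 + j) (s(j) = (j - 61)*(j - 5) = (-61 + j)*(-5 + j))
√(E + s(v(-2, 0))) = √(531/488 + (305 + 0² - 66*0)) = √(531/488 + (305 + 0 + 0)) = √(531/488 + 305) = √(149371/488) = √18223262/244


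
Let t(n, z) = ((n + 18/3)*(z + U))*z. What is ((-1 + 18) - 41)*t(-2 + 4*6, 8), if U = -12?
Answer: 21504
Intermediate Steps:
t(n, z) = z*(-12 + z)*(6 + n) (t(n, z) = ((n + 18/3)*(z - 12))*z = ((n + 18*(⅓))*(-12 + z))*z = ((n + 6)*(-12 + z))*z = ((6 + n)*(-12 + z))*z = ((-12 + z)*(6 + n))*z = z*(-12 + z)*(6 + n))
((-1 + 18) - 41)*t(-2 + 4*6, 8) = ((-1 + 18) - 41)*(8*(-72 - 12*(-2 + 4*6) + 6*8 + (-2 + 4*6)*8)) = (17 - 41)*(8*(-72 - 12*(-2 + 24) + 48 + (-2 + 24)*8)) = -192*(-72 - 12*22 + 48 + 22*8) = -192*(-72 - 264 + 48 + 176) = -192*(-112) = -24*(-896) = 21504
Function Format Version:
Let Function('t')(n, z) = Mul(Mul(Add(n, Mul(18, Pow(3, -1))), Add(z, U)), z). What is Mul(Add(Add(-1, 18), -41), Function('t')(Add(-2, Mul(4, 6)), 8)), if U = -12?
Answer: 21504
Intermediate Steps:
Function('t')(n, z) = Mul(z, Add(-12, z), Add(6, n)) (Function('t')(n, z) = Mul(Mul(Add(n, Mul(18, Pow(3, -1))), Add(z, -12)), z) = Mul(Mul(Add(n, Mul(18, Rational(1, 3))), Add(-12, z)), z) = Mul(Mul(Add(n, 6), Add(-12, z)), z) = Mul(Mul(Add(6, n), Add(-12, z)), z) = Mul(Mul(Add(-12, z), Add(6, n)), z) = Mul(z, Add(-12, z), Add(6, n)))
Mul(Add(Add(-1, 18), -41), Function('t')(Add(-2, Mul(4, 6)), 8)) = Mul(Add(Add(-1, 18), -41), Mul(8, Add(-72, Mul(-12, Add(-2, Mul(4, 6))), Mul(6, 8), Mul(Add(-2, Mul(4, 6)), 8)))) = Mul(Add(17, -41), Mul(8, Add(-72, Mul(-12, Add(-2, 24)), 48, Mul(Add(-2, 24), 8)))) = Mul(-24, Mul(8, Add(-72, Mul(-12, 22), 48, Mul(22, 8)))) = Mul(-24, Mul(8, Add(-72, -264, 48, 176))) = Mul(-24, Mul(8, -112)) = Mul(-24, -896) = 21504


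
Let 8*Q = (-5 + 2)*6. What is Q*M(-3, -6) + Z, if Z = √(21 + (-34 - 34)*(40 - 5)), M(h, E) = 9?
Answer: -81/4 + I*√2359 ≈ -20.25 + 48.57*I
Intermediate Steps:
Q = -9/4 (Q = ((-5 + 2)*6)/8 = (-3*6)/8 = (⅛)*(-18) = -9/4 ≈ -2.2500)
Z = I*√2359 (Z = √(21 - 68*35) = √(21 - 2380) = √(-2359) = I*√2359 ≈ 48.57*I)
Q*M(-3, -6) + Z = -9/4*9 + I*√2359 = -81/4 + I*√2359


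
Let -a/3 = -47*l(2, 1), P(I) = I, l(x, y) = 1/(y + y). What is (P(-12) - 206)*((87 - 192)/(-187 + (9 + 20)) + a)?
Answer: -1225596/79 ≈ -15514.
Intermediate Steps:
l(x, y) = 1/(2*y)
a = 141/2 (a = -(-141)*(1/2)/1 = -(-141)*(1/2)*1 = -(-141)/2 = -3*(-47/2) = 141/2 ≈ 70.500)
(P(-12) - 206)*((87 - 192)/(-187 + (9 + 20)) + a) = (-12 - 206)*((87 - 192)/(-187 + (9 + 20)) + 141/2) = -218*(-105/(-187 + 29) + 141/2) = -218*(-105/(-158) + 141/2) = -218*(-105*(-1/158) + 141/2) = -218*(105/158 + 141/2) = -218*5622/79 = -1225596/79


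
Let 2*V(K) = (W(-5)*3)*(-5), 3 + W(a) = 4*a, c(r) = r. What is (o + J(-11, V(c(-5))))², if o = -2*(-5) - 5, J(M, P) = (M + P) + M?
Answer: 96721/4 ≈ 24180.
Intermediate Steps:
W(a) = -3 + 4*a
V(K) = 345/2 (V(K) = (((-3 + 4*(-5))*3)*(-5))/2 = (((-3 - 20)*3)*(-5))/2 = (-23*3*(-5))/2 = (-69*(-5))/2 = (½)*345 = 345/2)
J(M, P) = P + 2*M
o = 5 (o = 10 - 5 = 5)
(o + J(-11, V(c(-5))))² = (5 + (345/2 + 2*(-11)))² = (5 + (345/2 - 22))² = (5 + 301/2)² = (311/2)² = 96721/4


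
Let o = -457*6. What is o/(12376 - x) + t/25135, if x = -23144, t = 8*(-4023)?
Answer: -8080639/5951968 ≈ -1.3576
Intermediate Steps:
t = -32184
o = -2742
o/(12376 - x) + t/25135 = -2742/(12376 - 1*(-23144)) - 32184/25135 = -2742/(12376 + 23144) - 32184*1/25135 = -2742/35520 - 32184/25135 = -2742*1/35520 - 32184/25135 = -457/5920 - 32184/25135 = -8080639/5951968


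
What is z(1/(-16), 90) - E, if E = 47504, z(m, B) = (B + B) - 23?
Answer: -47347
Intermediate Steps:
z(m, B) = -23 + 2*B (z(m, B) = 2*B - 23 = -23 + 2*B)
z(1/(-16), 90) - E = (-23 + 2*90) - 1*47504 = (-23 + 180) - 47504 = 157 - 47504 = -47347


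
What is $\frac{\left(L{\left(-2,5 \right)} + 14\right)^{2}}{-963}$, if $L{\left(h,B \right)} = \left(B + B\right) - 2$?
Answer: $- \frac{484}{963} \approx -0.5026$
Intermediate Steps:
$L{\left(h,B \right)} = -2 + 2 B$ ($L{\left(h,B \right)} = 2 B - 2 = -2 + 2 B$)
$\frac{\left(L{\left(-2,5 \right)} + 14\right)^{2}}{-963} = \frac{\left(\left(-2 + 2 \cdot 5\right) + 14\right)^{2}}{-963} = \left(\left(-2 + 10\right) + 14\right)^{2} \left(- \frac{1}{963}\right) = \left(8 + 14\right)^{2} \left(- \frac{1}{963}\right) = 22^{2} \left(- \frac{1}{963}\right) = 484 \left(- \frac{1}{963}\right) = - \frac{484}{963}$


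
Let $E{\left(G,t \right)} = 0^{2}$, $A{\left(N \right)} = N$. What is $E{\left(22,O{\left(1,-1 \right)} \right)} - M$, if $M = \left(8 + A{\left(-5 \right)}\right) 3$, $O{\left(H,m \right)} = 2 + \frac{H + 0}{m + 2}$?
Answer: $-9$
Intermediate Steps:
$O{\left(H,m \right)} = 2 + \frac{H}{2 + m}$
$E{\left(G,t \right)} = 0$
$M = 9$ ($M = \left(8 - 5\right) 3 = 3 \cdot 3 = 9$)
$E{\left(22,O{\left(1,-1 \right)} \right)} - M = 0 - 9 = -9$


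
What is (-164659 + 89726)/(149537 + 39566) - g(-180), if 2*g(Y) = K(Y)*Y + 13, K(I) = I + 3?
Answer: -6027429785/378206 ≈ -15937.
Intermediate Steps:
K(I) = 3 + I
g(Y) = 13/2 + Y*(3 + Y)/2 (g(Y) = ((3 + Y)*Y + 13)/2 = (Y*(3 + Y) + 13)/2 = (13 + Y*(3 + Y))/2 = 13/2 + Y*(3 + Y)/2)
(-164659 + 89726)/(149537 + 39566) - g(-180) = (-164659 + 89726)/(149537 + 39566) - (13/2 + (1/2)*(-180)*(3 - 180)) = -74933/189103 - (13/2 + (1/2)*(-180)*(-177)) = -74933*1/189103 - (13/2 + 15930) = -74933/189103 - 1*31873/2 = -74933/189103 - 31873/2 = -6027429785/378206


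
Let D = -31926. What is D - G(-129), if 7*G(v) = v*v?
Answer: -240123/7 ≈ -34303.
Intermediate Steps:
G(v) = v**2/7 (G(v) = (v*v)/7 = v**2/7)
D - G(-129) = -31926 - (-129)**2/7 = -31926 - 16641/7 = -240123/7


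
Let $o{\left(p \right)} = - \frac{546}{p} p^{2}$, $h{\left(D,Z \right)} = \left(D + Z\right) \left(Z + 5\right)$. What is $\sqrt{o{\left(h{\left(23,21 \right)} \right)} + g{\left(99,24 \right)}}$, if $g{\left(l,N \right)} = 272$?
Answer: $4 i \sqrt{39022} \approx 790.16 i$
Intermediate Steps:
$h{\left(D,Z \right)} = \left(5 + Z\right) \left(D + Z\right)$ ($h{\left(D,Z \right)} = \left(D + Z\right) \left(5 + Z\right) = \left(5 + Z\right) \left(D + Z\right)$)
$o{\left(p \right)} = - 546 p$
$\sqrt{o{\left(h{\left(23,21 \right)} \right)} + g{\left(99,24 \right)}} = \sqrt{- 546 \left(21^{2} + 5 \cdot 23 + 5 \cdot 21 + 23 \cdot 21\right) + 272} = \sqrt{- 546 \left(441 + 115 + 105 + 483\right) + 272} = \sqrt{\left(-546\right) 1144 + 272} = \sqrt{-624624 + 272} = \sqrt{-624352} = 4 i \sqrt{39022}$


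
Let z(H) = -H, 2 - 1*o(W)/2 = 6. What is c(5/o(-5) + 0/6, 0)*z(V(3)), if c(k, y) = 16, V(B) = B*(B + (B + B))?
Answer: -432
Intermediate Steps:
o(W) = -8 (o(W) = 4 - 2*6 = 4 - 12 = -8)
V(B) = 3*B² (V(B) = B*(B + 2*B) = B*(3*B) = 3*B²)
c(5/o(-5) + 0/6, 0)*z(V(3)) = 16*(-3*3²) = 16*(-3*9) = 16*(-1*27) = 16*(-27) = -432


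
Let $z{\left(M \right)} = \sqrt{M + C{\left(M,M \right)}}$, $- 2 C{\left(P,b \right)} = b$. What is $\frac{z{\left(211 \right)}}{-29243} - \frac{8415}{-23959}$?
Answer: $\frac{8415}{23959} - \frac{\sqrt{422}}{58486} \approx 0.35087$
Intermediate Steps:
$C{\left(P,b \right)} = - \frac{b}{2}$
$z{\left(M \right)} = \frac{\sqrt{2} \sqrt{M}}{2}$ ($z{\left(M \right)} = \sqrt{M - \frac{M}{2}} = \sqrt{\frac{M}{2}} = \frac{\sqrt{2} \sqrt{M}}{2}$)
$\frac{z{\left(211 \right)}}{-29243} - \frac{8415}{-23959} = \frac{\frac{1}{2} \sqrt{2} \sqrt{211}}{-29243} - \frac{8415}{-23959} = \frac{\sqrt{422}}{2} \left(- \frac{1}{29243}\right) - - \frac{8415}{23959} = - \frac{\sqrt{422}}{58486} + \frac{8415}{23959} = \frac{8415}{23959} - \frac{\sqrt{422}}{58486}$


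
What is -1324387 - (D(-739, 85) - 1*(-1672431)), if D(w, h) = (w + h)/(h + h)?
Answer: -254729203/85 ≈ -2.9968e+6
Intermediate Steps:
D(w, h) = (h + w)/(2*h) (D(w, h) = (h + w)/((2*h)) = (h + w)*(1/(2*h)) = (h + w)/(2*h))
-1324387 - (D(-739, 85) - 1*(-1672431)) = -1324387 - ((½)*(85 - 739)/85 - 1*(-1672431)) = -1324387 - ((½)*(1/85)*(-654) + 1672431) = -1324387 - (-327/85 + 1672431) = -1324387 - 1*142156308/85 = -1324387 - 142156308/85 = -254729203/85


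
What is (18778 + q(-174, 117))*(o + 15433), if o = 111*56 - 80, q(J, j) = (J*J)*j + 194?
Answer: 76812903216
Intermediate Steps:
q(J, j) = 194 + j*J**2 (q(J, j) = J**2*j + 194 = j*J**2 + 194 = 194 + j*J**2)
o = 6136 (o = 6216 - 80 = 6136)
(18778 + q(-174, 117))*(o + 15433) = (18778 + (194 + 117*(-174)**2))*(6136 + 15433) = (18778 + (194 + 117*30276))*21569 = (18778 + (194 + 3542292))*21569 = (18778 + 3542486)*21569 = 3561264*21569 = 76812903216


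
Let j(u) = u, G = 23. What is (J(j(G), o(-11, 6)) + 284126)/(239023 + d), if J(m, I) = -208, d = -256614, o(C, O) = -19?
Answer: -283918/17591 ≈ -16.140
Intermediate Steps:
(J(j(G), o(-11, 6)) + 284126)/(239023 + d) = (-208 + 284126)/(239023 - 256614) = 283918/(-17591) = 283918*(-1/17591) = -283918/17591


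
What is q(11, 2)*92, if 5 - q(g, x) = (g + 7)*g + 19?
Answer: -19504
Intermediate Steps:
q(g, x) = -14 - g*(7 + g) (q(g, x) = 5 - ((g + 7)*g + 19) = 5 - ((7 + g)*g + 19) = 5 - (g*(7 + g) + 19) = 5 - (19 + g*(7 + g)) = 5 + (-19 - g*(7 + g)) = -14 - g*(7 + g))
q(11, 2)*92 = (-14 - 1*11**2 - 7*11)*92 = (-14 - 1*121 - 77)*92 = (-14 - 121 - 77)*92 = -212*92 = -19504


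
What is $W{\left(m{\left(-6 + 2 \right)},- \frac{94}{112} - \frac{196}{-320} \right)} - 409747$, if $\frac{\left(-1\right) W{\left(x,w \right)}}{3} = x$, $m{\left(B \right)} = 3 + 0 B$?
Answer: $-409756$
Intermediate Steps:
$m{\left(B \right)} = 3$ ($m{\left(B \right)} = 3 + 0 = 3$)
$W{\left(x,w \right)} = - 3 x$
$W{\left(m{\left(-6 + 2 \right)},- \frac{94}{112} - \frac{196}{-320} \right)} - 409747 = \left(-3\right) 3 - 409747 = -9 - 409747 = -409756$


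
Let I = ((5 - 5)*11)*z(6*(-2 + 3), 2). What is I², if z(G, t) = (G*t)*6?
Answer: 0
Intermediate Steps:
z(G, t) = 6*G*t
I = 0 (I = ((5 - 5)*11)*(6*(6*(-2 + 3))*2) = (0*11)*(6*(6*1)*2) = 0*(6*6*2) = 0*72 = 0)
I² = 0² = 0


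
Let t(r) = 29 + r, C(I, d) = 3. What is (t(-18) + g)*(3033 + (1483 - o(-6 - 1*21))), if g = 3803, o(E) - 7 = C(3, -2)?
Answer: 17185884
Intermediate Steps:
o(E) = 10 (o(E) = 7 + 3 = 10)
(t(-18) + g)*(3033 + (1483 - o(-6 - 1*21))) = ((29 - 18) + 3803)*(3033 + (1483 - 1*10)) = (11 + 3803)*(3033 + (1483 - 10)) = 3814*(3033 + 1473) = 3814*4506 = 17185884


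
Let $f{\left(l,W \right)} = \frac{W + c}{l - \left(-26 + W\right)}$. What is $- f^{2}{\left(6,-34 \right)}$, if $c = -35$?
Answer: $- \frac{529}{484} \approx -1.093$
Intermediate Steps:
$f{\left(l,W \right)} = \frac{-35 + W}{26 + l - W}$ ($f{\left(l,W \right)} = \frac{W - 35}{l - \left(-26 + W\right)} = \frac{-35 + W}{26 + l - W}$)
$- f^{2}{\left(6,-34 \right)} = - \left(\frac{-35 - 34}{26 + 6 - -34}\right)^{2} = - \left(\frac{1}{26 + 6 + 34} \left(-69\right)\right)^{2} = - \left(\frac{1}{66} \left(-69\right)\right)^{2} = - \left(- \frac{23}{22}\right)^{2} = \left(-1\right) \frac{529}{484} = - \frac{529}{484}$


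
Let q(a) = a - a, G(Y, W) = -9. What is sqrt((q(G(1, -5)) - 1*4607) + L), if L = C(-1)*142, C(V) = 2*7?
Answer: 3*I*sqrt(291) ≈ 51.176*I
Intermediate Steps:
C(V) = 14
q(a) = 0
L = 1988 (L = 14*142 = 1988)
sqrt((q(G(1, -5)) - 1*4607) + L) = sqrt((0 - 1*4607) + 1988) = sqrt((0 - 4607) + 1988) = sqrt(-4607 + 1988) = sqrt(-2619) = 3*I*sqrt(291)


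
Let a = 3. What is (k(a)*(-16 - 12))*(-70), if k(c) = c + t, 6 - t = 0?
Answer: 17640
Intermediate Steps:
t = 6 (t = 6 - 1*0 = 6 + 0 = 6)
k(c) = 6 + c (k(c) = c + 6 = 6 + c)
(k(a)*(-16 - 12))*(-70) = ((6 + 3)*(-16 - 12))*(-70) = (9*(-28))*(-70) = -252*(-70) = 17640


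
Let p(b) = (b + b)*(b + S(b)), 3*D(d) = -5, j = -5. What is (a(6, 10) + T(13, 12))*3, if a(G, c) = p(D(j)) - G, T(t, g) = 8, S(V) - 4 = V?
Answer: -2/3 ≈ -0.66667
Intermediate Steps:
D(d) = -5/3 (D(d) = (1/3)*(-5) = -5/3)
S(V) = 4 + V
p(b) = 2*b*(4 + 2*b) (p(b) = (b + b)*(b + (4 + b)) = (2*b)*(4 + 2*b) = 2*b*(4 + 2*b))
a(G, c) = -20/9 - G (a(G, c) = 4*(-5/3)*(2 - 5/3) - G = 4*(-5/3)*(1/3) - G = -20/9 - G)
(a(6, 10) + T(13, 12))*3 = ((-20/9 - 1*6) + 8)*3 = ((-20/9 - 6) + 8)*3 = (-74/9 + 8)*3 = -2/9*3 = -2/3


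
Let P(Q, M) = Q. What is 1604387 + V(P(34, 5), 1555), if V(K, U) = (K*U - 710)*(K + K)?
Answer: 5151267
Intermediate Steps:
V(K, U) = 2*K*(-710 + K*U) (V(K, U) = (-710 + K*U)*(2*K) = 2*K*(-710 + K*U))
1604387 + V(P(34, 5), 1555) = 1604387 + 2*34*(-710 + 34*1555) = 1604387 + 2*34*(-710 + 52870) = 1604387 + 2*34*52160 = 1604387 + 3546880 = 5151267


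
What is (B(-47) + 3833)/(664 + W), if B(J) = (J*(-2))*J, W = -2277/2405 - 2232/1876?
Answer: -659847825/746545577 ≈ -0.88387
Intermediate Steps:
W = -2409903/1127945 (W = -2277*1/2405 - 2232*1/1876 = -2277/2405 - 558/469 = -2409903/1127945 ≈ -2.1365)
B(J) = -2*J**2 (B(J) = (-2*J)*J = -2*J**2)
(B(-47) + 3833)/(664 + W) = (-2*(-47)**2 + 3833)/(664 - 2409903/1127945) = (-2*2209 + 3833)/(746545577/1127945) = (-4418 + 3833)*(1127945/746545577) = -585*1127945/746545577 = -659847825/746545577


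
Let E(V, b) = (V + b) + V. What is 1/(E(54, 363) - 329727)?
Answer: -1/329256 ≈ -3.0372e-6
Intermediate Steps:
E(V, b) = b + 2*V
1/(E(54, 363) - 329727) = 1/((363 + 2*54) - 329727) = 1/((363 + 108) - 329727) = 1/(471 - 329727) = 1/(-329256) = -1/329256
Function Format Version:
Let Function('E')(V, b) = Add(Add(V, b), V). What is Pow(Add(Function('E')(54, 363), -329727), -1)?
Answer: Rational(-1, 329256) ≈ -3.0372e-6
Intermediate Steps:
Function('E')(V, b) = Add(b, Mul(2, V))
Pow(Add(Function('E')(54, 363), -329727), -1) = Pow(Add(Add(363, Mul(2, 54)), -329727), -1) = Pow(Add(Add(363, 108), -329727), -1) = Pow(Add(471, -329727), -1) = Pow(-329256, -1) = Rational(-1, 329256)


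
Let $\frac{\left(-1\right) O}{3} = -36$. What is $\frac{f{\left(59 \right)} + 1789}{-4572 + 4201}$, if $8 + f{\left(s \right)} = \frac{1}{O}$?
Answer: $- \frac{192349}{40068} \approx -4.8006$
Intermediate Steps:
$O = 108$ ($O = \left(-3\right) \left(-36\right) = 108$)
$f{\left(s \right)} = - \frac{863}{108}$ ($f{\left(s \right)} = -8 + \frac{1}{108} = - \frac{863}{108}$)
$\frac{f{\left(59 \right)} + 1789}{-4572 + 4201} = \frac{- \frac{863}{108} + 1789}{-4572 + 4201} = \frac{192349}{108 \left(-371\right)} = \frac{192349}{108} \left(- \frac{1}{371}\right) = - \frac{192349}{40068}$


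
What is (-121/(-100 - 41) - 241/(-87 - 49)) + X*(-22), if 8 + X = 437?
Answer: -180932651/19176 ≈ -9435.4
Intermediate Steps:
X = 429 (X = -8 + 437 = 429)
(-121/(-100 - 41) - 241/(-87 - 49)) + X*(-22) = (-121/(-100 - 41) - 241/(-87 - 49)) + 429*(-22) = (-121/(-141) - 241/(-136)) - 9438 = (-121*(-1/141) - 241*(-1/136)) - 9438 = (121/141 + 241/136) - 9438 = 50437/19176 - 9438 = -180932651/19176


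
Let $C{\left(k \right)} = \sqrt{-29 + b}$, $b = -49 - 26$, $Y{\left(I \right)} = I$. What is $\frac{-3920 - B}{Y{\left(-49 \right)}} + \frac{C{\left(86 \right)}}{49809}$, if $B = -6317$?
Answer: $- \frac{2397}{49} + \frac{2 i \sqrt{26}}{49809} \approx -48.918 + 0.00020474 i$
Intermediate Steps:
$b = -75$ ($b = -49 - 26 = -75$)
$C{\left(k \right)} = 2 i \sqrt{26}$ ($C{\left(k \right)} = \sqrt{-29 - 75} = \sqrt{-104} = 2 i \sqrt{26}$)
$\frac{-3920 - B}{Y{\left(-49 \right)}} + \frac{C{\left(86 \right)}}{49809} = \frac{-3920 - -6317}{-49} + \frac{2 i \sqrt{26}}{49809} = \left(-3920 + 6317\right) \left(- \frac{1}{49}\right) + 2 i \sqrt{26} \cdot \frac{1}{49809} = 2397 \left(- \frac{1}{49}\right) + \frac{2 i \sqrt{26}}{49809} = - \frac{2397}{49} + \frac{2 i \sqrt{26}}{49809}$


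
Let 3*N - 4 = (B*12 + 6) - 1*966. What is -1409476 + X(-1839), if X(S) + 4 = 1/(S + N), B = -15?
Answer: -9377270443/6653 ≈ -1.4095e+6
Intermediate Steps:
N = -1136/3 (N = 4/3 + ((-15*12 + 6) - 1*966)/3 = 4/3 + ((-180 + 6) - 966)/3 = 4/3 + (-174 - 966)/3 = 4/3 + (⅓)*(-1140) = 4/3 - 380 = -1136/3 ≈ -378.67)
X(S) = -4 + 1/(-1136/3 + S) (X(S) = -4 + 1/(S - 1136/3) = -4 + 1/(-1136/3 + S))
-1409476 + X(-1839) = -1409476 + (4547 - 12*(-1839))/(-1136 + 3*(-1839)) = -1409476 + (4547 + 22068)/(-1136 - 5517) = -1409476 + 26615/(-6653) = -1409476 - 1/6653*26615 = -1409476 - 26615/6653 = -9377270443/6653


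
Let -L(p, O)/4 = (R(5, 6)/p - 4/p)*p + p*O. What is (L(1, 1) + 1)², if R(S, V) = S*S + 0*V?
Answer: 7569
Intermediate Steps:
R(S, V) = S² (R(S, V) = S² + 0 = S²)
L(p, O) = -84 - 4*O*p (L(p, O) = -4*((5²/p - 4/p)*p + p*O) = -4*((25/p - 4/p)*p + O*p) = -4*((21/p)*p + O*p) = -4*(21 + O*p) = -84 - 4*O*p)
(L(1, 1) + 1)² = ((-84 - 4*1*1) + 1)² = ((-84 - 4) + 1)² = (-88 + 1)² = (-87)² = 7569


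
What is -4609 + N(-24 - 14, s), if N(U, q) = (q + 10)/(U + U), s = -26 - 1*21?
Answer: -350247/76 ≈ -4608.5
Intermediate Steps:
s = -47 (s = -26 - 21 = -47)
N(U, q) = (10 + q)/(2*U) (N(U, q) = (10 + q)/((2*U)) = (10 + q)*(1/(2*U)) = (10 + q)/(2*U))
-4609 + N(-24 - 14, s) = -4609 + (10 - 47)/(2*(-24 - 14)) = -4609 + (1/2)*(-37)/(-38) = -4609 + (1/2)*(-1/38)*(-37) = -4609 + 37/76 = -350247/76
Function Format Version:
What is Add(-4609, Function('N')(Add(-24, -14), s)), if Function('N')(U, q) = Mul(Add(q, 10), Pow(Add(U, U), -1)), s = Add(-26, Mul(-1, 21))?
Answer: Rational(-350247, 76) ≈ -4608.5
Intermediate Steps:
s = -47 (s = Add(-26, -21) = -47)
Function('N')(U, q) = Mul(Rational(1, 2), Pow(U, -1), Add(10, q)) (Function('N')(U, q) = Mul(Add(10, q), Pow(Mul(2, U), -1)) = Mul(Add(10, q), Mul(Rational(1, 2), Pow(U, -1))) = Mul(Rational(1, 2), Pow(U, -1), Add(10, q)))
Add(-4609, Function('N')(Add(-24, -14), s)) = Add(-4609, Mul(Rational(1, 2), Pow(Add(-24, -14), -1), Add(10, -47))) = Add(-4609, Mul(Rational(1, 2), Pow(-38, -1), -37)) = Add(-4609, Mul(Rational(1, 2), Rational(-1, 38), -37)) = Add(-4609, Rational(37, 76)) = Rational(-350247, 76)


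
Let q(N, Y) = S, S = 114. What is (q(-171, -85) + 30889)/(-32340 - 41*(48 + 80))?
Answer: -31003/37588 ≈ -0.82481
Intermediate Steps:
q(N, Y) = 114
(q(-171, -85) + 30889)/(-32340 - 41*(48 + 80)) = (114 + 30889)/(-32340 - 41*(48 + 80)) = 31003/(-32340 - 41*128) = 31003/(-32340 - 5248) = 31003/(-37588) = 31003*(-1/37588) = -31003/37588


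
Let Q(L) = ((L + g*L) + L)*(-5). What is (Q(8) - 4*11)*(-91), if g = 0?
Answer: 11284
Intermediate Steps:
Q(L) = -10*L (Q(L) = ((L + 0*L) + L)*(-5) = ((L + 0) + L)*(-5) = (L + L)*(-5) = (2*L)*(-5) = -10*L)
(Q(8) - 4*11)*(-91) = (-10*8 - 4*11)*(-91) = (-80 - 44)*(-91) = -124*(-91) = 11284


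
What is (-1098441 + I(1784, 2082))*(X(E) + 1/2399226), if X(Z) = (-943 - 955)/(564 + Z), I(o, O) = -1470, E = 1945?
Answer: 128428102591511/154350206 ≈ 8.3206e+5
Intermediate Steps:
X(Z) = -1898/(564 + Z)
(-1098441 + I(1784, 2082))*(X(E) + 1/2399226) = (-1098441 - 1470)*(-1898/(564 + 1945) + 1/2399226) = -1099911*(-1898/2509 + 1/2399226) = -1099911*(-1898*1/2509 + 1/2399226) = -1099911*(-146/193 + 1/2399226) = -1099911*(-350286803/463050618) = 128428102591511/154350206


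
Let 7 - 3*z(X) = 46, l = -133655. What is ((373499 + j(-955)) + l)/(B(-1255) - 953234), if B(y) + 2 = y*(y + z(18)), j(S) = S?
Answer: 238889/638104 ≈ 0.37437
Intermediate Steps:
z(X) = -13 (z(X) = 7/3 - 1/3*46 = 7/3 - 46/3 = -13)
B(y) = -2 + y*(-13 + y) (B(y) = -2 + y*(y - 13) = -2 + y*(-13 + y))
((373499 + j(-955)) + l)/(B(-1255) - 953234) = ((373499 - 955) - 133655)/((-2 + (-1255)**2 - 13*(-1255)) - 953234) = (372544 - 133655)/((-2 + 1575025 + 16315) - 953234) = 238889/(1591338 - 953234) = 238889/638104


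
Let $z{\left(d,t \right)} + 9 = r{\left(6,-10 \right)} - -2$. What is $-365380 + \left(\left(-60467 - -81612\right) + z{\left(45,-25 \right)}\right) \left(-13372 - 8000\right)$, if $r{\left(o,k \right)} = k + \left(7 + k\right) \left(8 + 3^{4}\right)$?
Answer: $-446206672$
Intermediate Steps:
$r{\left(o,k \right)} = 623 + 90 k$ ($r{\left(o,k \right)} = k + \left(7 + k\right) \left(8 + 81\right) = k + \left(7 + k\right) 89 = k + \left(623 + 89 k\right) = 623 + 90 k$)
$z{\left(d,t \right)} = -284$ ($z{\left(d,t \right)} = -9 + \left(\left(623 + 90 \left(-10\right)\right) - -2\right) = -9 + \left(\left(623 - 900\right) + 2\right) = -9 + \left(-277 + 2\right) = -9 - 275 = -284$)
$-365380 + \left(\left(-60467 - -81612\right) + z{\left(45,-25 \right)}\right) \left(-13372 - 8000\right) = -365380 + \left(\left(-60467 - -81612\right) - 284\right) \left(-13372 - 8000\right) = -365380 + \left(\left(-60467 + 81612\right) - 284\right) \left(-21372\right) = -365380 + \left(21145 - 284\right) \left(-21372\right) = -365380 + 20861 \left(-21372\right) = -365380 - 445841292 = -446206672$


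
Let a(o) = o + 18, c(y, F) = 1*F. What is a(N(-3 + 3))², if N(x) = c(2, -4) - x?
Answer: 196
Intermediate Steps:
c(y, F) = F
N(x) = -4 - x
a(o) = 18 + o
a(N(-3 + 3))² = (18 + (-4 - (-3 + 3)))² = (18 + (-4 - 1*0))² = (18 + (-4 + 0))² = (18 - 4)² = 14² = 196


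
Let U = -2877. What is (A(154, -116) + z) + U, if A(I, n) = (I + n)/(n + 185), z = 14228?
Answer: 783257/69 ≈ 11352.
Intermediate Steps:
A(I, n) = (I + n)/(185 + n)
(A(154, -116) + z) + U = ((154 - 116)/(185 - 116) + 14228) - 2877 = (38/69 + 14228) - 2877 = 981770/69 - 2877 = 783257/69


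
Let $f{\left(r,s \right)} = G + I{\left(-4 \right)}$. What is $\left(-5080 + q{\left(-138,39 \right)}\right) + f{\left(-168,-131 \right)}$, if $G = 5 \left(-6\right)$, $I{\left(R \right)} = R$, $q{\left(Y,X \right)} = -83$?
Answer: $-5197$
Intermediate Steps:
$G = -30$
$f{\left(r,s \right)} = -34$ ($f{\left(r,s \right)} = -30 - 4 = -34$)
$\left(-5080 + q{\left(-138,39 \right)}\right) + f{\left(-168,-131 \right)} = \left(-5080 - 83\right) - 34 = -5163 - 34 = -5197$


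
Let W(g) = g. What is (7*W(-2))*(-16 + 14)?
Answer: 28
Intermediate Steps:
(7*W(-2))*(-16 + 14) = (7*(-2))*(-16 + 14) = -14*(-2) = 28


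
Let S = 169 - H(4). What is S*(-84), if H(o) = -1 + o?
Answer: -13944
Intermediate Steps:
S = 166 (S = 169 - (-1 + 4) = 169 - 1*3 = 169 - 3 = 166)
S*(-84) = 166*(-84) = -13944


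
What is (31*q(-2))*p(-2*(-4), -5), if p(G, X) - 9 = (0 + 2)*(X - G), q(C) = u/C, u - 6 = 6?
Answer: 3162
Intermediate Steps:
u = 12 (u = 6 + 6 = 12)
q(C) = 12/C
p(G, X) = 9 - 2*G + 2*X (p(G, X) = 9 + (0 + 2)*(X - G) = 9 + 2*(X - G) = 9 + (-2*G + 2*X) = 9 - 2*G + 2*X)
(31*q(-2))*p(-2*(-4), -5) = (31*(12/(-2)))*(9 - (-4)*(-4) + 2*(-5)) = (31*(12*(-1/2)))*(9 - 2*8 - 10) = (31*(-6))*(9 - 16 - 10) = -186*(-17) = 3162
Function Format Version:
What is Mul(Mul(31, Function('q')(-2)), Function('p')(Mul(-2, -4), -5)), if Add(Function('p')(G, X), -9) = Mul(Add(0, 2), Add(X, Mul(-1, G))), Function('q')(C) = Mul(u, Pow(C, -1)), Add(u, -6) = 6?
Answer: 3162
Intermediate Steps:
u = 12 (u = Add(6, 6) = 12)
Function('q')(C) = Mul(12, Pow(C, -1))
Function('p')(G, X) = Add(9, Mul(-2, G), Mul(2, X)) (Function('p')(G, X) = Add(9, Mul(Add(0, 2), Add(X, Mul(-1, G)))) = Add(9, Mul(2, Add(X, Mul(-1, G)))) = Add(9, Add(Mul(-2, G), Mul(2, X))) = Add(9, Mul(-2, G), Mul(2, X)))
Mul(Mul(31, Function('q')(-2)), Function('p')(Mul(-2, -4), -5)) = Mul(Mul(31, Mul(12, Pow(-2, -1))), Add(9, Mul(-2, Mul(-2, -4)), Mul(2, -5))) = Mul(Mul(31, Mul(12, Rational(-1, 2))), Add(9, Mul(-2, 8), -10)) = Mul(Mul(31, -6), Add(9, -16, -10)) = Mul(-186, -17) = 3162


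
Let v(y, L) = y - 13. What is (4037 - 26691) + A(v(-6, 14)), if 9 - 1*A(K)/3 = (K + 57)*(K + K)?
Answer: -18295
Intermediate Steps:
v(y, L) = -13 + y
A(K) = 27 - 6*K*(57 + K) (A(K) = 27 - 3*(K + 57)*(K + K) = 27 - 3*(57 + K)*2*K = 27 - 6*K*(57 + K))
(4037 - 26691) + A(v(-6, 14)) = (4037 - 26691) + (27 - 342*(-13 - 6) - 6*(-13 - 6)²) = -22654 + (27 - 342*(-19) - 6*(-19)²) = -22654 + (27 + 6498 - 6*361) = -22654 + (27 + 6498 - 2166) = -22654 + 4359 = -18295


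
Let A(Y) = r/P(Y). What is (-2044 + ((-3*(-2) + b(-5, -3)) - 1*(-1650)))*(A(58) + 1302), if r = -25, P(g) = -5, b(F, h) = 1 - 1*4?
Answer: -511037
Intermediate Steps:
b(F, h) = -3 (b(F, h) = 1 - 4 = -3)
A(Y) = 5 (A(Y) = -25/(-5) = -25*(-⅕) = 5)
(-2044 + ((-3*(-2) + b(-5, -3)) - 1*(-1650)))*(A(58) + 1302) = (-2044 + ((-3*(-2) - 3) - 1*(-1650)))*(5 + 1302) = (-2044 + ((6 - 3) + 1650))*1307 = (-2044 + (3 + 1650))*1307 = (-2044 + 1653)*1307 = -391*1307 = -511037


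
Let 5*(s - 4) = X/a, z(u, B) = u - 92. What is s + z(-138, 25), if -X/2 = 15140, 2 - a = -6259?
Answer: -1421042/6261 ≈ -226.97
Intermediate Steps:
a = 6261 (a = 2 - 1*(-6259) = 2 + 6259 = 6261)
X = -30280 (X = -2*15140 = -30280)
z(u, B) = -92 + u
s = 18988/6261 (s = 4 + (-30280/6261)/5 = 4 + (-30280*1/6261)/5 = 4 + (⅕)*(-30280/6261) = 4 - 6056/6261 = 18988/6261 ≈ 3.0327)
s + z(-138, 25) = 18988/6261 + (-92 - 138) = 18988/6261 - 230 = -1421042/6261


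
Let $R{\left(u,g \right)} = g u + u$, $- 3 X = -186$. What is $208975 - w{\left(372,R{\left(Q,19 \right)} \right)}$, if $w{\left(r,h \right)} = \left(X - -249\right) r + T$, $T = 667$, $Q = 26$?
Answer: $92616$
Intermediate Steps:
$X = 62$ ($X = \left(- \frac{1}{3}\right) \left(-186\right) = 62$)
$R{\left(u,g \right)} = u + g u$
$w{\left(r,h \right)} = 667 + 311 r$ ($w{\left(r,h \right)} = \left(62 - -249\right) r + 667 = \left(62 + 249\right) r + 667 = 311 r + 667 = 667 + 311 r$)
$208975 - w{\left(372,R{\left(Q,19 \right)} \right)} = 208975 - \left(667 + 311 \cdot 372\right) = 208975 - \left(667 + 115692\right) = 208975 - 116359 = 92616$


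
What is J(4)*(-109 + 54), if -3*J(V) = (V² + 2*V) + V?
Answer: 1540/3 ≈ 513.33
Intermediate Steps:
J(V) = -V - V²/3 (J(V) = -((V² + 2*V) + V)/3 = -(V² + 3*V)/3 = -V - V²/3)
J(4)*(-109 + 54) = (-⅓*4*(3 + 4))*(-109 + 54) = -⅓*4*7*(-55) = -28/3*(-55) = 1540/3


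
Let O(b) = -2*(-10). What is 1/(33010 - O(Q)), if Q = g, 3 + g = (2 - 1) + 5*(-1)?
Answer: 1/32990 ≈ 3.0312e-5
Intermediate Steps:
g = -7 (g = -3 + ((2 - 1) + 5*(-1)) = -3 + (1 - 5) = -3 - 4 = -7)
Q = -7
O(b) = 20
1/(33010 - O(Q)) = 1/(33010 - 1*20) = 1/(33010 - 20) = 1/32990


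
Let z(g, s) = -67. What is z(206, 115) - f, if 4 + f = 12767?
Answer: -12830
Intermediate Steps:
f = 12763 (f = -4 + 12767 = 12763)
z(206, 115) - f = -67 - 1*12763 = -67 - 12763 = -12830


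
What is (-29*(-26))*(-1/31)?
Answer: -754/31 ≈ -24.323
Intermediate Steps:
(-29*(-26))*(-1/31) = 754*(-1*1/31) = 754*(-1/31) = -754/31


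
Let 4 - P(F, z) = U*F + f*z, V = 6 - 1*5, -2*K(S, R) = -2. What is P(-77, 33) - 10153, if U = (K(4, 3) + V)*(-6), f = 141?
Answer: -15726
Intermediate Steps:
K(S, R) = 1 (K(S, R) = -½*(-2) = 1)
V = 1 (V = 6 - 5 = 1)
U = -12 (U = (1 + 1)*(-6) = 2*(-6) = -12)
P(F, z) = 4 - 141*z + 12*F (P(F, z) = 4 - (-12*F + 141*z) = 4 + (-141*z + 12*F) = 4 - 141*z + 12*F)
P(-77, 33) - 10153 = (4 - 141*33 + 12*(-77)) - 10153 = (4 - 4653 - 924) - 10153 = -5573 - 10153 = -15726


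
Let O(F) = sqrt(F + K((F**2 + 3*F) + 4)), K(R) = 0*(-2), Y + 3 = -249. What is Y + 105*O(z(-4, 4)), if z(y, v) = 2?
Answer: -252 + 105*sqrt(2) ≈ -103.51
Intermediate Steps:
Y = -252 (Y = -3 - 249 = -252)
K(R) = 0
O(F) = sqrt(F) (O(F) = sqrt(F + 0) = sqrt(F))
Y + 105*O(z(-4, 4)) = -252 + 105*sqrt(2)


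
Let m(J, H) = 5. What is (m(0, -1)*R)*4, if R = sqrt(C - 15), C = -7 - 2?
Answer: 40*I*sqrt(6) ≈ 97.98*I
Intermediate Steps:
C = -9
R = 2*I*sqrt(6) (R = sqrt(-9 - 15) = sqrt(-24) = 2*I*sqrt(6) ≈ 4.899*I)
(m(0, -1)*R)*4 = (5*(2*I*sqrt(6)))*4 = (10*I*sqrt(6))*4 = 40*I*sqrt(6)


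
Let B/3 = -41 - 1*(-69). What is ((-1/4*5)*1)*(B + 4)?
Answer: -110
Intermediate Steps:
B = 84 (B = 3*(-41 - 1*(-69)) = 3*(-41 + 69) = 3*28 = 84)
((-1/4*5)*1)*(B + 4) = ((-1/4*5)*1)*(84 + 4) = ((-1*1/4*5)*1)*88 = (-1/4*5*1)*88 = -5/4*1*88 = -5/4*88 = -110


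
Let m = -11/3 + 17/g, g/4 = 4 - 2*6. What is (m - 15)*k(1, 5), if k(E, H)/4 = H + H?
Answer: -9215/12 ≈ -767.92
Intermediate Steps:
k(E, H) = 8*H (k(E, H) = 4*(H + H) = 4*(2*H) = 8*H)
g = -32 (g = 4*(4 - 2*6) = 4*(4 - 12) = 4*(-8) = -32)
m = -403/96 (m = -11/3 + 17/(-32) = -11*⅓ + 17*(-1/32) = -11/3 - 17/32 = -403/96 ≈ -4.1979)
(m - 15)*k(1, 5) = (-403/96 - 15)*(8*5) = -1843/96*40 = -9215/12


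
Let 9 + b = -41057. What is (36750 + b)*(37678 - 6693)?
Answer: -133731260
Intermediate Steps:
b = -41066 (b = -9 - 41057 = -41066)
(36750 + b)*(37678 - 6693) = (36750 - 41066)*(37678 - 6693) = -4316*30985 = -133731260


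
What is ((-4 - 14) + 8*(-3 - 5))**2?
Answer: 6724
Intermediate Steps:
((-4 - 14) + 8*(-3 - 5))**2 = (-18 + 8*(-8))**2 = (-18 - 64)**2 = (-82)**2 = 6724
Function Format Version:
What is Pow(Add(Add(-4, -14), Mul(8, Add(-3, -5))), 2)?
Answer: 6724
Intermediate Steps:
Pow(Add(Add(-4, -14), Mul(8, Add(-3, -5))), 2) = Pow(Add(-18, Mul(8, -8)), 2) = Pow(Add(-18, -64), 2) = Pow(-82, 2) = 6724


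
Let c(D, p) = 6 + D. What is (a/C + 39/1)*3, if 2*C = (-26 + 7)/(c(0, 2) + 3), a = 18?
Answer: 1251/19 ≈ 65.842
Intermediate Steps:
C = -19/18 (C = ((-26 + 7)/((6 + 0) + 3))/2 = (-19/(6 + 3))/2 = (-19/9)/2 = (-19*⅑)/2 = (½)*(-19/9) = -19/18 ≈ -1.0556)
(a/C + 39/1)*3 = (18/(-19/18) + 39/1)*3 = (18*(-18/19) + 39*1)*3 = (-324/19 + 39)*3 = (417/19)*3 = 1251/19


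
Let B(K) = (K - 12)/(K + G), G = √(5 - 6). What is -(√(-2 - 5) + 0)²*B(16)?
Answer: 448/257 - 28*I/257 ≈ 1.7432 - 0.10895*I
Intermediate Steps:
G = I (G = √(-1) = I ≈ 1.0*I)
B(K) = (-12 + K)/(I + K) (B(K) = (K - 12)/(K + I) = (-12 + K)/(I + K))
-(√(-2 - 5) + 0)²*B(16) = -(√(-2 - 5) + 0)²*(-12 + 16)/(I + 16) = -(√(-7) + 0)²*4/(16 + I) = -(I*√7 + 0)²*((16 - I)/257)*4 = -(I*√7)²*4*(16 - I)/257 = -(-7)*4*(16 - I)/257 = -(-28)*(16 - I)/257 = 28*(16 - I)/257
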